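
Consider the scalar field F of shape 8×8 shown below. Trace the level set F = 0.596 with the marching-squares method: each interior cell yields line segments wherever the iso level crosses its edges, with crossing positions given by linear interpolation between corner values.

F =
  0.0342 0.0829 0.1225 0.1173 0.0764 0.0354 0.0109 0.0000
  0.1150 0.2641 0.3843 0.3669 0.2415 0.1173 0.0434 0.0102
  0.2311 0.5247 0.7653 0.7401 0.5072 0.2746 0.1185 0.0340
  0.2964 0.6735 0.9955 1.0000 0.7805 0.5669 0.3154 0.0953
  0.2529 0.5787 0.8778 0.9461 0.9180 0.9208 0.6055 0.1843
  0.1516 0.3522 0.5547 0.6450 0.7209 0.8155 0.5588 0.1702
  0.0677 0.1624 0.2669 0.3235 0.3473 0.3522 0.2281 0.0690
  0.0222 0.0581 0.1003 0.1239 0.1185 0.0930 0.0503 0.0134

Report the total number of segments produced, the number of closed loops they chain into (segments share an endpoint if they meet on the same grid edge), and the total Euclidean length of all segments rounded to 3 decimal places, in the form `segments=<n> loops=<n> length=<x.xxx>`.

cell (1,1): code 0100 → (1.556,2.000)–(2.000,1.296)
cell (1,2): code 1100 → (1.614,3.000)–(1.556,2.000)
cell (1,3): code 1000 → (2.000,3.619)–(1.614,3.000)
cell (2,0): code 0100 → (2.479,1.000)–(3.000,0.794)
cell (2,1): code 1110 → (2.000,1.296)–(2.479,1.000)
cell (2,3): code 1101 → (2.325,4.000)–(2.000,3.619)
cell (2,4): code 1000 → (3.000,4.864)–(2.325,4.000)
cell (3,0): code 0010 → (3.000,0.794)–(3.818,1.000)
cell (3,1): code 0111 → (3.818,1.000)–(4.000,1.058)
cell (3,4): code 1101 → (3.082,5.000)–(3.000,4.864)
cell (3,5): code 1100 → (3.967,6.000)–(3.082,5.000)
cell (3,6): code 1000 → (4.000,6.023)–(3.967,6.000)
cell (4,1): code 0010 → (4.000,1.058)–(4.872,2.000)
cell (4,2): code 0111 → (4.872,2.000)–(5.000,2.457)
cell (4,5): code 1011 → (5.000,5.855)–(4.203,6.000)
cell (4,6): code 0001 → (4.203,6.000)–(4.000,6.023)
cell (5,2): code 0010 → (5.000,2.457)–(5.152,3.000)
cell (5,3): code 0011 → (5.152,3.000)–(5.334,4.000)
cell (5,4): code 0011 → (5.334,4.000)–(5.474,5.000)
cell (5,5): code 0001 → (5.474,5.000)–(5.000,5.855)
total: 20 segments, chained into 1 closed loop(s), length Σ = 14.192812

segments=20 loops=1 length=14.193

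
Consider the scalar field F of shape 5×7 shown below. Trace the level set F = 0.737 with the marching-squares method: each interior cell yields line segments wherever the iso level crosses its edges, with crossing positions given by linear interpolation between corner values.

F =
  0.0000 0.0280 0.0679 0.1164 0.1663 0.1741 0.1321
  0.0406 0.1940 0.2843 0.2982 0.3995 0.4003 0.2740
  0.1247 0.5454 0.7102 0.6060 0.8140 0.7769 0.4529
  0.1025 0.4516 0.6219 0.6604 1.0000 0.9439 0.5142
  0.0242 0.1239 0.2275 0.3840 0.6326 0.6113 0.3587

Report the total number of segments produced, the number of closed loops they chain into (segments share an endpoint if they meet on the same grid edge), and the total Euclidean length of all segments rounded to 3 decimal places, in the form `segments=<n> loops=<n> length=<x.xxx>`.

segments=8 loops=1 length=6.566

cell (1,3): code 0100 → (1.814,4.000)–(2.000,3.630)
cell (1,4): code 1100 → (1.894,5.000)–(1.814,4.000)
cell (1,5): code 1000 → (2.000,5.123)–(1.894,5.000)
cell (2,3): code 0110 → (2.000,3.630)–(3.000,3.226)
cell (2,5): code 1001 → (3.000,5.481)–(2.000,5.123)
cell (3,3): code 0010 → (3.000,3.226)–(3.716,4.000)
cell (3,4): code 0011 → (3.716,4.000)–(3.622,5.000)
cell (3,5): code 0001 → (3.622,5.000)–(3.000,5.481)
total: 8 segments, chained into 1 closed loop(s), length Σ = 6.566341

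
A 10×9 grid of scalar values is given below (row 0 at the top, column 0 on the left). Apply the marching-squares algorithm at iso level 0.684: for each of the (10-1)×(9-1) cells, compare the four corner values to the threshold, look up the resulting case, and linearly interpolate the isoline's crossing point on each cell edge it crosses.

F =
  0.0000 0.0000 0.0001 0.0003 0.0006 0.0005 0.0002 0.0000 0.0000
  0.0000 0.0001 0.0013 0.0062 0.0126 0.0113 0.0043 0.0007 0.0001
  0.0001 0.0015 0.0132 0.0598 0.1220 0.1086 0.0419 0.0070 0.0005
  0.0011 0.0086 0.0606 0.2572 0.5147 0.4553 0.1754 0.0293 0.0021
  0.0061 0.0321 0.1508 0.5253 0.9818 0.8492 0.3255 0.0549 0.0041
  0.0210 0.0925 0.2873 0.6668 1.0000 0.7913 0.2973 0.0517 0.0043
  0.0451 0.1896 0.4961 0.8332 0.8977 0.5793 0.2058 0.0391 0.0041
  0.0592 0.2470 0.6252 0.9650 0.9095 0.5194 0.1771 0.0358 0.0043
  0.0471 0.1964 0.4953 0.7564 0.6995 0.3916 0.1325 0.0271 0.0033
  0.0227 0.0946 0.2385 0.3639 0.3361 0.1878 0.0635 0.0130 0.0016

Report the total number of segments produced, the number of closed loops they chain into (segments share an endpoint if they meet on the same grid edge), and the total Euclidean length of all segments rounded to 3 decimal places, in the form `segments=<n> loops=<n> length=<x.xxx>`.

cell (3,3): code 0100 → (3.362,4.000)–(4.000,3.348)
cell (3,4): code 1100 → (3.581,5.000)–(3.362,4.000)
cell (3,5): code 1000 → (4.000,5.315)–(3.581,5.000)
cell (4,3): code 0110 → (4.000,3.348)–(5.000,3.052)
cell (4,5): code 1001 → (5.000,5.217)–(4.000,5.315)
cell (5,2): code 0100 → (5.103,3.000)–(6.000,2.557)
cell (5,3): code 1110 → (5.000,3.052)–(5.103,3.000)
cell (5,4): code 1011 → (6.000,4.671)–(5.506,5.000)
cell (5,5): code 0001 → (5.506,5.000)–(5.000,5.217)
cell (6,2): code 0110 → (6.000,2.557)–(7.000,2.173)
cell (6,4): code 1001 → (7.000,4.578)–(6.000,4.671)
cell (7,2): code 0110 → (7.000,2.173)–(8.000,2.723)
cell (7,4): code 1001 → (8.000,4.050)–(7.000,4.578)
cell (8,2): code 0010 → (8.000,2.723)–(8.184,3.000)
cell (8,3): code 0011 → (8.184,3.000)–(8.043,4.000)
cell (8,4): code 0001 → (8.043,4.000)–(8.000,4.050)
total: 16 segments, chained into 1 closed loop(s), length Σ = 12.524217

segments=16 loops=1 length=12.524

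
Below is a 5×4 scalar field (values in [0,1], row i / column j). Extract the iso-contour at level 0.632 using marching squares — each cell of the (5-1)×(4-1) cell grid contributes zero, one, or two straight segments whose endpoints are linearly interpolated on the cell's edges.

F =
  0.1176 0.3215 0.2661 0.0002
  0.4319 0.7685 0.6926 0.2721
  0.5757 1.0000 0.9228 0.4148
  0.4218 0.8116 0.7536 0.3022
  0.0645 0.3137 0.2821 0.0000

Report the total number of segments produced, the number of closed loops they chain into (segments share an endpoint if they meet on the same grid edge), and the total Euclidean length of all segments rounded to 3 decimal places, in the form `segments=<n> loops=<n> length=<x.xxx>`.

cell (0,0): code 0100 → (0.695,1.000)–(1.000,0.594)
cell (0,1): code 1100 → (0.858,2.000)–(0.695,1.000)
cell (0,2): code 1000 → (1.000,2.144)–(0.858,2.000)
cell (1,0): code 0110 → (1.000,0.594)–(2.000,0.133)
cell (1,2): code 1001 → (2.000,2.572)–(1.000,2.144)
cell (2,0): code 0110 → (2.000,0.133)–(3.000,0.539)
cell (2,2): code 1001 → (3.000,2.269)–(2.000,2.572)
cell (3,0): code 0010 → (3.000,0.539)–(3.361,1.000)
cell (3,1): code 0011 → (3.361,1.000)–(3.258,2.000)
cell (3,2): code 0001 → (3.258,2.000)–(3.000,2.269)
total: 10 segments, chained into 1 closed loop(s), length Σ = 8.000372

segments=10 loops=1 length=8.000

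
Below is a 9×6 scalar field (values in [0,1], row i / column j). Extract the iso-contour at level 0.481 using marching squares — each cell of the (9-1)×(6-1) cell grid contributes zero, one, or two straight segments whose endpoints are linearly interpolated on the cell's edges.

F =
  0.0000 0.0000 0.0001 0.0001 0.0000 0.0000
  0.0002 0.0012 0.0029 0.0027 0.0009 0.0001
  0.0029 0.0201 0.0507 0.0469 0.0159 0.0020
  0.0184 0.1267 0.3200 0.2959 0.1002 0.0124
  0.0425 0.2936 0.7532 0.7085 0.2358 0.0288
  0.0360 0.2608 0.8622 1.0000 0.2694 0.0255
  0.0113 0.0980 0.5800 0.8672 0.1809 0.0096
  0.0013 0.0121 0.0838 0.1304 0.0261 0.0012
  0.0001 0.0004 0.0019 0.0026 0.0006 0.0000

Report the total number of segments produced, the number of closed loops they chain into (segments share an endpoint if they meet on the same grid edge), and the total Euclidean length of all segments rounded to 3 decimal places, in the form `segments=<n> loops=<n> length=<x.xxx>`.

segments=10 loops=1 length=8.831

cell (3,1): code 0100 → (3.372,2.000)–(4.000,1.408)
cell (3,2): code 1100 → (3.449,3.000)–(3.372,2.000)
cell (3,3): code 1000 → (4.000,3.481)–(3.449,3.000)
cell (4,1): code 0110 → (4.000,1.408)–(5.000,1.366)
cell (4,3): code 1001 → (5.000,3.710)–(4.000,3.481)
cell (5,1): code 0110 → (5.000,1.366)–(6.000,1.795)
cell (5,3): code 1001 → (6.000,3.563)–(5.000,3.710)
cell (6,1): code 0010 → (6.000,1.795)–(6.200,2.000)
cell (6,2): code 0011 → (6.200,2.000)–(6.524,3.000)
cell (6,3): code 0001 → (6.524,3.000)–(6.000,3.563)
total: 10 segments, chained into 1 closed loop(s), length Σ = 8.830598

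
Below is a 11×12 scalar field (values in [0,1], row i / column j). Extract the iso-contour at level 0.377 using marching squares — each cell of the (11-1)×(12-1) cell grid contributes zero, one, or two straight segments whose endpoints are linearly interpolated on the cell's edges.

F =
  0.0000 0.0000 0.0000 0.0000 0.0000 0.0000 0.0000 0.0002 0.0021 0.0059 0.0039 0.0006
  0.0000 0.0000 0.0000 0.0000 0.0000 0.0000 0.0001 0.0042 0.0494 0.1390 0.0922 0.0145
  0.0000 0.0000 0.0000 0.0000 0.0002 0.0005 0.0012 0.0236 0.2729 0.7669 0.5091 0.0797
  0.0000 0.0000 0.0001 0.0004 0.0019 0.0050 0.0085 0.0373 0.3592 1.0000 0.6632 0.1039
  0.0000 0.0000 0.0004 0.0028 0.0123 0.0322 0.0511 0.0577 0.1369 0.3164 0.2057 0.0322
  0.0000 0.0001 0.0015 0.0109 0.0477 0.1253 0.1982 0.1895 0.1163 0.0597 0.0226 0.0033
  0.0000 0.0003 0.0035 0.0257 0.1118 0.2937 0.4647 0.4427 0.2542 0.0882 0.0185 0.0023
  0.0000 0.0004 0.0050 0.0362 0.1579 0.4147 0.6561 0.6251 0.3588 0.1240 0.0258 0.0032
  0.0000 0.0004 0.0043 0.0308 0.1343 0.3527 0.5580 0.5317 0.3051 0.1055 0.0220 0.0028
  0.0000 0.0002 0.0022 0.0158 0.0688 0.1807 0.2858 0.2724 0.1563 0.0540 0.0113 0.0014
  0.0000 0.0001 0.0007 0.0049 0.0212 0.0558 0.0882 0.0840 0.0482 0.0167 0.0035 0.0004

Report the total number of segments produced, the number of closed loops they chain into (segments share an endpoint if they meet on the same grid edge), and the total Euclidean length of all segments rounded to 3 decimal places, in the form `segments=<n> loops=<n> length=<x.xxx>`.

cell (1,8): code 0100 → (1.379,9.000)–(2.000,8.211)
cell (1,9): code 1100 → (1.683,10.000)–(1.379,9.000)
cell (1,10): code 1000 → (2.000,10.308)–(1.683,10.000)
cell (2,8): code 0110 → (2.000,8.211)–(3.000,8.028)
cell (2,10): code 1001 → (3.000,10.512)–(2.000,10.308)
cell (3,8): code 0010 → (3.000,8.028)–(3.911,9.000)
cell (3,9): code 0011 → (3.911,9.000)–(3.626,10.000)
cell (3,10): code 0001 → (3.626,10.000)–(3.000,10.512)
cell (5,5): code 0100 → (5.671,6.000)–(6.000,5.487)
cell (5,6): code 1100 → (5.741,7.000)–(5.671,6.000)
cell (5,7): code 1000 → (6.000,7.349)–(5.741,7.000)
cell (6,4): code 0100 → (6.688,5.000)–(7.000,4.853)
cell (6,5): code 1110 → (6.000,5.487)–(6.688,5.000)
cell (6,7): code 1001 → (7.000,7.932)–(6.000,7.349)
cell (7,4): code 0010 → (7.000,4.853)–(7.608,5.000)
cell (7,5): code 0111 → (7.608,5.000)–(8.000,5.118)
cell (7,7): code 1001 → (8.000,7.683)–(7.000,7.932)
cell (8,5): code 0010 → (8.000,5.118)–(8.665,6.000)
cell (8,6): code 0011 → (8.665,6.000)–(8.597,7.000)
cell (8,7): code 0001 → (8.597,7.000)–(8.000,7.683)
total: 20 segments, chained into 2 closed loop(s), length Σ = 17.179560

segments=20 loops=2 length=17.180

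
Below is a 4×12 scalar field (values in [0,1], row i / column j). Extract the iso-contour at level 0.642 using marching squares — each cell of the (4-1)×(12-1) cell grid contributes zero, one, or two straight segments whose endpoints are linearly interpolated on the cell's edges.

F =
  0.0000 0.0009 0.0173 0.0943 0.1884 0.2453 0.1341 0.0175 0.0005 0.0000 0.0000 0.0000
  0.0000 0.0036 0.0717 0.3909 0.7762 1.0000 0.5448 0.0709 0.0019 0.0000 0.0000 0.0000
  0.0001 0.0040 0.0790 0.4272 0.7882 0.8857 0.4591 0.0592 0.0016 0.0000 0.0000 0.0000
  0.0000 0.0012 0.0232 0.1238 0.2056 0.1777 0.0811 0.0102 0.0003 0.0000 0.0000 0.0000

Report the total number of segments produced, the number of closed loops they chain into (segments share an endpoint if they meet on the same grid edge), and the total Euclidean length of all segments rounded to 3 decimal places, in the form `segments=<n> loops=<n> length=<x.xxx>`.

segments=8 loops=1 length=6.537

cell (0,3): code 0100 → (0.772,4.000)–(1.000,3.652)
cell (0,4): code 1100 → (0.526,5.000)–(0.772,4.000)
cell (0,5): code 1000 → (1.000,5.786)–(0.526,5.000)
cell (1,3): code 0110 → (1.000,3.652)–(2.000,3.595)
cell (1,5): code 1001 → (2.000,5.571)–(1.000,5.786)
cell (2,3): code 0010 → (2.000,3.595)–(2.251,4.000)
cell (2,4): code 0011 → (2.251,4.000)–(2.344,5.000)
cell (2,5): code 0001 → (2.344,5.000)–(2.000,5.571)
total: 8 segments, chained into 1 closed loop(s), length Σ = 6.536953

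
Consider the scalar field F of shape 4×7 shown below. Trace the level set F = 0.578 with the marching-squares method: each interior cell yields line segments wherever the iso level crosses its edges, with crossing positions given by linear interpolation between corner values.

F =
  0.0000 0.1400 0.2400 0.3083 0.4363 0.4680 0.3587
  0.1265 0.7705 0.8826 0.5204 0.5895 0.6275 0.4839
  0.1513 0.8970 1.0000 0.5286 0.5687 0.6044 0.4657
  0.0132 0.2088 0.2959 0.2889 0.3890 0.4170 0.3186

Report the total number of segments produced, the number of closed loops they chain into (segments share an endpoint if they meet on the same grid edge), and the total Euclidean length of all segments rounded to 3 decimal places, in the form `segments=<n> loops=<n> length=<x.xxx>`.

segments=16 loops=2 length=11.904

cell (0,0): code 0100 → (0.695,1.000)–(1.000,0.701)
cell (0,1): code 1100 → (0.526,2.000)–(0.695,1.000)
cell (0,2): code 1000 → (1.000,2.841)–(0.526,2.000)
cell (0,3): code 0100 → (0.925,4.000)–(1.000,3.834)
cell (0,4): code 1100 → (0.690,5.000)–(0.925,4.000)
cell (0,5): code 1000 → (1.000,5.345)–(0.690,5.000)
cell (1,0): code 0110 → (1.000,0.701)–(2.000,0.572)
cell (1,2): code 1001 → (2.000,2.895)–(1.000,2.841)
cell (1,3): code 0010 → (1.000,3.834)–(1.553,4.000)
cell (1,4): code 0111 → (1.553,4.000)–(2.000,4.261)
cell (1,5): code 1001 → (2.000,5.190)–(1.000,5.345)
cell (2,0): code 0010 → (2.000,0.572)–(2.464,1.000)
cell (2,1): code 0011 → (2.464,1.000)–(2.599,2.000)
cell (2,2): code 0001 → (2.599,2.000)–(2.000,2.895)
cell (2,4): code 0010 → (2.000,4.261)–(2.141,5.000)
cell (2,5): code 0001 → (2.141,5.000)–(2.000,5.190)
total: 16 segments, chained into 2 closed loop(s), length Σ = 11.903769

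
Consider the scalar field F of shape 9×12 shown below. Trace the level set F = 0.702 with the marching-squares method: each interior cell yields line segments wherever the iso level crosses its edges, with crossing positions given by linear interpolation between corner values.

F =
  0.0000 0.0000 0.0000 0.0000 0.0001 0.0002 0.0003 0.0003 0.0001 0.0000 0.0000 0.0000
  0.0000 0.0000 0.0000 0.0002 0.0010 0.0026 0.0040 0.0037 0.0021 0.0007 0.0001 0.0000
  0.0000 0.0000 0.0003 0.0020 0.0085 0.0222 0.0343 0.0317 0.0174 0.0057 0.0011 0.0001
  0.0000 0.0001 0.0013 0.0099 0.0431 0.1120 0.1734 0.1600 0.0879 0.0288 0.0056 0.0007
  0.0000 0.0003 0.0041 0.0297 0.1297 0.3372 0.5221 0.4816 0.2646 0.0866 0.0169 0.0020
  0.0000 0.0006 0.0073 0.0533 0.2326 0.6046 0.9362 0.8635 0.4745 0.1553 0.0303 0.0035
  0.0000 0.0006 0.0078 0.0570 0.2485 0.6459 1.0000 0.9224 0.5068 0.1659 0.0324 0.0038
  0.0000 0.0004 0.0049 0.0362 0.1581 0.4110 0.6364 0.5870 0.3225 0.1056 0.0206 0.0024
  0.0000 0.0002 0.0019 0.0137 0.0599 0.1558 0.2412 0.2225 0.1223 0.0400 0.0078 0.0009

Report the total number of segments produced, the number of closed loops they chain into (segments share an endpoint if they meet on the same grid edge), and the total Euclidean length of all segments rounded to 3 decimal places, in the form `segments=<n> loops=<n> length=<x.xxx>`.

cell (4,5): code 0100 → (4.434,6.000)–(5.000,5.294)
cell (4,6): code 1100 → (4.577,7.000)–(4.434,6.000)
cell (4,7): code 1000 → (5.000,7.415)–(4.577,7.000)
cell (5,5): code 0110 → (5.000,5.294)–(6.000,5.158)
cell (5,7): code 1001 → (6.000,7.530)–(5.000,7.415)
cell (6,5): code 0010 → (6.000,5.158)–(6.820,6.000)
cell (6,6): code 0011 → (6.820,6.000)–(6.657,7.000)
cell (6,7): code 0001 → (6.657,7.000)–(6.000,7.530)
total: 8 segments, chained into 1 closed loop(s), length Σ = 7.555524

segments=8 loops=1 length=7.556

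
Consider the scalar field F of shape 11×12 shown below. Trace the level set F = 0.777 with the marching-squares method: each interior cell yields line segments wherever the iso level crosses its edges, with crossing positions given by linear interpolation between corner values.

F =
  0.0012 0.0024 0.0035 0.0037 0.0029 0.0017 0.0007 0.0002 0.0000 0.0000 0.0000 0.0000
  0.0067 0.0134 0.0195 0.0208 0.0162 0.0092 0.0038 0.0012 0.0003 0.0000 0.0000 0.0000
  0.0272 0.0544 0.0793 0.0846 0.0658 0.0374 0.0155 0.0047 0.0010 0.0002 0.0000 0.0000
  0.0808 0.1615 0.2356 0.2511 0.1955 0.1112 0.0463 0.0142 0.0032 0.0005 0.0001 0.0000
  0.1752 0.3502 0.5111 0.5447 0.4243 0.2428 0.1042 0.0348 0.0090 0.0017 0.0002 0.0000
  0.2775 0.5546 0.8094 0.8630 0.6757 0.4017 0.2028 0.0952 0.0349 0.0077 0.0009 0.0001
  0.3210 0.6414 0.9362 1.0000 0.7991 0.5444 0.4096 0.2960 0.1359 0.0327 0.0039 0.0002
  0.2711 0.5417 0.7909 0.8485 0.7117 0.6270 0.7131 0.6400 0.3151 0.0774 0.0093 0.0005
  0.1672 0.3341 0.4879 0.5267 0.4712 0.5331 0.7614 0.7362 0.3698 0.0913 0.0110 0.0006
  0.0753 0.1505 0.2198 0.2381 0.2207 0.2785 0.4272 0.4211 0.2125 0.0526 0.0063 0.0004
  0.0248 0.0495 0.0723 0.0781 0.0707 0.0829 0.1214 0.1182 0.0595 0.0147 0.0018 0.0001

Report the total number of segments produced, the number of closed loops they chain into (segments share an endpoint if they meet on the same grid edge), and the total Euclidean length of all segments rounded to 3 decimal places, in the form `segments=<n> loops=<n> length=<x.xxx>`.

segments=12 loops=1 length=7.897

cell (4,1): code 0100 → (4.891,2.000)–(5.000,1.873)
cell (4,2): code 1100 → (4.730,3.000)–(4.891,2.000)
cell (4,3): code 1000 → (5.000,3.459)–(4.730,3.000)
cell (5,1): code 0110 → (5.000,1.873)–(6.000,1.460)
cell (5,3): code 1101 → (5.821,4.000)–(5.000,3.459)
cell (5,4): code 1000 → (6.000,4.087)–(5.821,4.000)
cell (6,1): code 0110 → (6.000,1.460)–(7.000,1.944)
cell (6,3): code 1011 → (7.000,3.523)–(6.253,4.000)
cell (6,4): code 0001 → (6.253,4.000)–(6.000,4.087)
cell (7,1): code 0010 → (7.000,1.944)–(7.046,2.000)
cell (7,2): code 0011 → (7.046,2.000)–(7.222,3.000)
cell (7,3): code 0001 → (7.222,3.000)–(7.000,3.523)
total: 12 segments, chained into 1 closed loop(s), length Σ = 7.897483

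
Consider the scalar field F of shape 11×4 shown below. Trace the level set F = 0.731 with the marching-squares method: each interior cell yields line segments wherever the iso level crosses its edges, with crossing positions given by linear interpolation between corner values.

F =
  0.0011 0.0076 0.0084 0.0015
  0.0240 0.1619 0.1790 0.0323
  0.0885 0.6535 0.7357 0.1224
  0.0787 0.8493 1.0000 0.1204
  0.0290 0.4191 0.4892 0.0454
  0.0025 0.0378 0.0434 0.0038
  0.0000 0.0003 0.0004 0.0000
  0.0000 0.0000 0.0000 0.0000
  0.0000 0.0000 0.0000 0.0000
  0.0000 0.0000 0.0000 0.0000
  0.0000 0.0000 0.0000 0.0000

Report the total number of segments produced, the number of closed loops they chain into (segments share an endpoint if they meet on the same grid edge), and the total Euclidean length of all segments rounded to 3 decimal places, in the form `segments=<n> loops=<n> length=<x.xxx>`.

cell (1,1): code 0100 → (1.992,2.000)–(2.000,1.943)
cell (1,2): code 1000 → (2.000,2.008)–(1.992,2.000)
cell (2,0): code 0100 → (2.396,1.000)–(3.000,0.846)
cell (2,1): code 1110 → (2.000,1.943)–(2.396,1.000)
cell (2,2): code 1001 → (3.000,2.306)–(2.000,2.008)
cell (3,0): code 0010 → (3.000,0.846)–(3.275,1.000)
cell (3,1): code 0011 → (3.275,1.000)–(3.527,2.000)
cell (3,2): code 0001 → (3.527,2.000)–(3.000,2.306)
total: 8 segments, chained into 1 closed loop(s), length Σ = 4.713721

segments=8 loops=1 length=4.714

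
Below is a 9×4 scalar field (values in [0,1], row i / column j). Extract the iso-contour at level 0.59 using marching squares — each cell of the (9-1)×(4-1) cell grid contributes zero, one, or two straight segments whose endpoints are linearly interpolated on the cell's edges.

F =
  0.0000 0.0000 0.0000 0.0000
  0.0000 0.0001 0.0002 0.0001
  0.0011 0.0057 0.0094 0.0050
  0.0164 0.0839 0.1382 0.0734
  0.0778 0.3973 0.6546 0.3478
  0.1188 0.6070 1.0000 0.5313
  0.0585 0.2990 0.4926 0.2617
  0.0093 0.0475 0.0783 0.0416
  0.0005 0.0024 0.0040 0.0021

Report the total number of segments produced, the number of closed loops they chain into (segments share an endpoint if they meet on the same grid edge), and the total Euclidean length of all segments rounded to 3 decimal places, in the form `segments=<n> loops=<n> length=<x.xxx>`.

cell (3,1): code 0100 → (3.875,2.000)–(4.000,1.749)
cell (3,2): code 1000 → (4.000,2.211)–(3.875,2.000)
cell (4,0): code 0100 → (4.919,1.000)–(5.000,0.965)
cell (4,1): code 1110 → (4.000,1.749)–(4.919,1.000)
cell (4,2): code 1001 → (5.000,2.875)–(4.000,2.211)
cell (5,0): code 0010 → (5.000,0.965)–(5.055,1.000)
cell (5,1): code 0011 → (5.055,1.000)–(5.808,2.000)
cell (5,2): code 0001 → (5.808,2.000)–(5.000,2.875)
total: 8 segments, chained into 1 closed loop(s), length Σ = 5.507434

segments=8 loops=1 length=5.507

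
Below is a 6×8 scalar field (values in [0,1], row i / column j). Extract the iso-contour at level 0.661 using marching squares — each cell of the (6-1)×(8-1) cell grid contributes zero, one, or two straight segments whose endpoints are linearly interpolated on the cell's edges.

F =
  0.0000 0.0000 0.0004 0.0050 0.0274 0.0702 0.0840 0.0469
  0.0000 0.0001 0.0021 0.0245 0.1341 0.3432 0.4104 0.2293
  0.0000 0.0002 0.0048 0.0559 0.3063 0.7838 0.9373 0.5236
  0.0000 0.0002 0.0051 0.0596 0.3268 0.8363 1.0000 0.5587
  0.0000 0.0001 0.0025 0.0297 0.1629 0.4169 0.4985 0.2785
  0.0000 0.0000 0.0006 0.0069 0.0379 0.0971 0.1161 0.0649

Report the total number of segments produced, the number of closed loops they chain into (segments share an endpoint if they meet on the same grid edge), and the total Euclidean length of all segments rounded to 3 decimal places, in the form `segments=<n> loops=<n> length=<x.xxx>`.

cell (1,4): code 0100 → (1.721,5.000)–(2.000,4.743)
cell (1,5): code 1100 → (1.476,6.000)–(1.721,5.000)
cell (1,6): code 1000 → (2.000,6.668)–(1.476,6.000)
cell (2,4): code 0110 → (2.000,4.743)–(3.000,4.656)
cell (2,6): code 1001 → (3.000,6.768)–(2.000,6.668)
cell (3,4): code 0010 → (3.000,4.656)–(3.418,5.000)
cell (3,5): code 0011 → (3.418,5.000)–(3.676,6.000)
cell (3,6): code 0001 → (3.676,6.000)–(3.000,6.768)
total: 8 segments, chained into 1 closed loop(s), length Σ = 6.864267

segments=8 loops=1 length=6.864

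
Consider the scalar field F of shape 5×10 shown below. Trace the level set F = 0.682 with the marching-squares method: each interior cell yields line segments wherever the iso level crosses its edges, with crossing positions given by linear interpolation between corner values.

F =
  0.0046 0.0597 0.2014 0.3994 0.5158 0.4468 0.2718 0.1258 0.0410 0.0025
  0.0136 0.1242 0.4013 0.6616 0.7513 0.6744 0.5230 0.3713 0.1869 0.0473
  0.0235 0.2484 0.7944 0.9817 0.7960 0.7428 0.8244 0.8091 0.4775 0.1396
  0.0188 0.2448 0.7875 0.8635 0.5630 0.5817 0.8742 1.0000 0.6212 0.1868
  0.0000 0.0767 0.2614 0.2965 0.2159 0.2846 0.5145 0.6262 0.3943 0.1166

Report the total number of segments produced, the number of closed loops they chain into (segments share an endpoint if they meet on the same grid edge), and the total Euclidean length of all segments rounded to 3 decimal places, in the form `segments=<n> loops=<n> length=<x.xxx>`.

cell (0,3): code 0100 → (0.706,4.000)–(1.000,3.227)
cell (0,4): code 1000 → (1.000,4.901)–(0.706,4.000)
cell (1,1): code 0100 → (1.714,2.000)–(2.000,1.794)
cell (1,2): code 1100 → (1.064,3.000)–(1.714,2.000)
cell (1,3): code 1110 → (1.000,3.227)–(1.064,3.000)
cell (1,4): code 1101 → (1.111,5.000)–(1.000,4.901)
cell (1,5): code 1100 → (1.528,6.000)–(1.111,5.000)
cell (1,6): code 1100 → (1.710,7.000)–(1.528,6.000)
cell (1,7): code 1000 → (2.000,7.383)–(1.710,7.000)
cell (2,1): code 0110 → (2.000,1.794)–(3.000,1.806)
cell (2,3): code 1011 → (3.000,3.604)–(2.489,4.000)
cell (2,4): code 0011 → (2.489,4.000)–(2.377,5.000)
cell (2,5): code 0111 → (2.377,5.000)–(3.000,5.343)
cell (2,7): code 1001 → (3.000,7.839)–(2.000,7.383)
cell (3,1): code 0010 → (3.000,1.806)–(3.201,2.000)
cell (3,2): code 0011 → (3.201,2.000)–(3.320,3.000)
cell (3,3): code 0001 → (3.320,3.000)–(3.000,3.604)
cell (3,5): code 0010 → (3.000,5.343)–(3.534,6.000)
cell (3,6): code 0011 → (3.534,6.000)–(3.851,7.000)
cell (3,7): code 0001 → (3.851,7.000)–(3.000,7.839)
total: 20 segments, chained into 1 closed loop(s), length Σ = 15.808794

segments=20 loops=1 length=15.809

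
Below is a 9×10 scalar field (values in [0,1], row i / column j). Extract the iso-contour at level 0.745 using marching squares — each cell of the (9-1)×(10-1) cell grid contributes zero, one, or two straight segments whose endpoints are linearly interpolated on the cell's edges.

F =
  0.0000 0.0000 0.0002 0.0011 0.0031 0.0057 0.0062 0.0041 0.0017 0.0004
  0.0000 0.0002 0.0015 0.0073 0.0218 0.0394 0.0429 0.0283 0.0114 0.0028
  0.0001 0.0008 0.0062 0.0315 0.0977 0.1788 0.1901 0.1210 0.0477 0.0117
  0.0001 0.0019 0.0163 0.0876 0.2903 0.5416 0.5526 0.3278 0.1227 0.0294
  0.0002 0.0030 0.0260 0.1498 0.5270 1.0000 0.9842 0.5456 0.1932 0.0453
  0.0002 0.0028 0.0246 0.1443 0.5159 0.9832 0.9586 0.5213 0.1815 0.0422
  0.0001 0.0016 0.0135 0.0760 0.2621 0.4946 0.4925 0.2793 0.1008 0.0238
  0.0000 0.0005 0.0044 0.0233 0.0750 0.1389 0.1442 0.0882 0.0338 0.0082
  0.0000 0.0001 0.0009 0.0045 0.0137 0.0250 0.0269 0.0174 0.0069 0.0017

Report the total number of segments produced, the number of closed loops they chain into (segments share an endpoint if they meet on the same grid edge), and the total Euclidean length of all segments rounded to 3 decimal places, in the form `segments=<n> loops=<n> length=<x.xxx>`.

segments=8 loops=1 length=6.930

cell (3,4): code 0100 → (3.444,5.000)–(4.000,4.461)
cell (3,5): code 1100 → (3.446,6.000)–(3.444,5.000)
cell (3,6): code 1000 → (4.000,6.545)–(3.446,6.000)
cell (4,4): code 0110 → (4.000,4.461)–(5.000,4.490)
cell (4,6): code 1001 → (5.000,6.488)–(4.000,6.545)
cell (5,4): code 0010 → (5.000,4.490)–(5.488,5.000)
cell (5,5): code 0011 → (5.488,5.000)–(5.458,6.000)
cell (5,6): code 0001 → (5.458,6.000)–(5.000,6.488)
total: 8 segments, chained into 1 closed loop(s), length Σ = 6.929800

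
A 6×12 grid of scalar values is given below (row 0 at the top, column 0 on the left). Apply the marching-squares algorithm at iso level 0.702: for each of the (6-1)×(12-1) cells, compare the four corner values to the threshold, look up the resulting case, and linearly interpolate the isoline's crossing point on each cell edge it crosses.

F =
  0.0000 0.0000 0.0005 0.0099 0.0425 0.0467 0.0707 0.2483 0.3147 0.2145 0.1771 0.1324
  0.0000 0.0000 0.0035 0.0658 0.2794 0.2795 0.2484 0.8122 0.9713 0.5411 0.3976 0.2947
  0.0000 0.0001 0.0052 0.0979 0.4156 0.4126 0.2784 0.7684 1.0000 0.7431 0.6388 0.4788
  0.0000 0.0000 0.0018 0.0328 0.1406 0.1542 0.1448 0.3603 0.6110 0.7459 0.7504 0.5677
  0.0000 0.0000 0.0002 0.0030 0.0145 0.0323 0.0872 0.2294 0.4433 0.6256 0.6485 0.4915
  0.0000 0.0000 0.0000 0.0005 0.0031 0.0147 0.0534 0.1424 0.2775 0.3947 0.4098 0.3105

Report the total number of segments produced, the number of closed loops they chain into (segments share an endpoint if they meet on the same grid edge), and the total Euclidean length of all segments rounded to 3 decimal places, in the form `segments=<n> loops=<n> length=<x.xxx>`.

segments=14 loops=1 length=9.843

cell (0,6): code 0100 → (0.805,7.000)–(1.000,6.805)
cell (0,7): code 1100 → (0.590,8.000)–(0.805,7.000)
cell (0,8): code 1000 → (1.000,8.626)–(0.590,8.000)
cell (1,6): code 0110 → (1.000,6.805)–(2.000,6.864)
cell (1,8): code 1101 → (1.797,9.000)–(1.000,8.626)
cell (1,9): code 1000 → (2.000,9.394)–(1.797,9.000)
cell (2,6): code 0010 → (2.000,6.864)–(2.163,7.000)
cell (2,7): code 0011 → (2.163,7.000)–(2.766,8.000)
cell (2,8): code 0111 → (2.766,8.000)–(3.000,8.675)
cell (2,9): code 1101 → (2.566,10.000)–(2.000,9.394)
cell (2,10): code 1000 → (3.000,10.265)–(2.566,10.000)
cell (3,8): code 0010 → (3.000,8.675)–(3.365,9.000)
cell (3,9): code 0011 → (3.365,9.000)–(3.475,10.000)
cell (3,10): code 0001 → (3.475,10.000)–(3.000,10.265)
total: 14 segments, chained into 1 closed loop(s), length Σ = 9.842905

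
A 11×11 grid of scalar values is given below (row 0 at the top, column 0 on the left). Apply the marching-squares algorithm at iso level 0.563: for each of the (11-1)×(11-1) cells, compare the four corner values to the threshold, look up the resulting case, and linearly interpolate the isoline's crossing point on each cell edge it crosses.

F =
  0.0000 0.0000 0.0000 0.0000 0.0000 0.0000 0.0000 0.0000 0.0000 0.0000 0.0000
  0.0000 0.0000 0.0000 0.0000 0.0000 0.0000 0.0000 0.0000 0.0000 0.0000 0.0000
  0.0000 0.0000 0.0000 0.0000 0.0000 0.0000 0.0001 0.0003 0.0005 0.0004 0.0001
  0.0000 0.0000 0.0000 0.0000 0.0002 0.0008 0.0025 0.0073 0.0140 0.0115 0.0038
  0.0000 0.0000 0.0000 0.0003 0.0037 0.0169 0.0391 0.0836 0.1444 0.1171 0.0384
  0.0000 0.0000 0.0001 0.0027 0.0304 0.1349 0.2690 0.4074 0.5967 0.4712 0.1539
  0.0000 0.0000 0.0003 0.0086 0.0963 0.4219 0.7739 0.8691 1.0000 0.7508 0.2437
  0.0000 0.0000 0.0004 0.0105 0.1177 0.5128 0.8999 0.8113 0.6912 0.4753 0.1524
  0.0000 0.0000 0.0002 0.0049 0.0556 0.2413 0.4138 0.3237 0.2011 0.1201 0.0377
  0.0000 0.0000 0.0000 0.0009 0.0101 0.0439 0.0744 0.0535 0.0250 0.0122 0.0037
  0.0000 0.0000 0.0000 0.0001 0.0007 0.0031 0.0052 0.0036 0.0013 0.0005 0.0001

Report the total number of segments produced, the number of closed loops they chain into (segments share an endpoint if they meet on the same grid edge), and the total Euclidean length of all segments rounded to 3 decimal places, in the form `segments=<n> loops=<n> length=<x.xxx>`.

segments=14 loops=1 length=10.825

cell (4,7): code 0100 → (4.925,8.000)–(5.000,7.822)
cell (4,8): code 1000 → (5.000,8.269)–(4.925,8.000)
cell (5,5): code 0100 → (5.582,6.000)–(6.000,5.401)
cell (5,6): code 1100 → (5.337,7.000)–(5.582,6.000)
cell (5,7): code 1110 → (5.000,7.822)–(5.337,7.000)
cell (5,8): code 1101 → (5.328,9.000)–(5.000,8.269)
cell (5,9): code 1000 → (6.000,9.370)–(5.328,9.000)
cell (6,5): code 0110 → (6.000,5.401)–(7.000,5.130)
cell (6,8): code 1011 → (7.000,8.594)–(6.682,9.000)
cell (6,9): code 0001 → (6.682,9.000)–(6.000,9.370)
cell (7,5): code 0010 → (7.000,5.130)–(7.693,6.000)
cell (7,6): code 0011 → (7.693,6.000)–(7.509,7.000)
cell (7,7): code 0011 → (7.509,7.000)–(7.262,8.000)
cell (7,8): code 0001 → (7.262,8.000)–(7.000,8.594)
total: 14 segments, chained into 1 closed loop(s), length Σ = 10.825204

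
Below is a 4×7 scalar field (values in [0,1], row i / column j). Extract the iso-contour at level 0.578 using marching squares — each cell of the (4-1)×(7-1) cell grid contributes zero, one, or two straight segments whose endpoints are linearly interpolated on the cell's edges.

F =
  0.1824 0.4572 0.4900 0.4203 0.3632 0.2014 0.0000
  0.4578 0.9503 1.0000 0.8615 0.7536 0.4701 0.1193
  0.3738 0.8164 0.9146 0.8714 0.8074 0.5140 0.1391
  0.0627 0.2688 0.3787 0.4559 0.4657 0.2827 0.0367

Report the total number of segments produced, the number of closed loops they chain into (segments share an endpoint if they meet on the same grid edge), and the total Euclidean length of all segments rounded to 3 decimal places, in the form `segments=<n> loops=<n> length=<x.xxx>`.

cell (0,0): code 0100 → (0.245,1.000)–(1.000,0.244)
cell (0,1): code 1100 → (0.173,2.000)–(0.245,1.000)
cell (0,2): code 1100 → (0.357,3.000)–(0.173,2.000)
cell (0,3): code 1100 → (0.550,4.000)–(0.357,3.000)
cell (0,4): code 1000 → (1.000,4.619)–(0.550,4.000)
cell (1,0): code 0110 → (1.000,0.244)–(2.000,0.461)
cell (1,4): code 1001 → (2.000,4.782)–(1.000,4.619)
cell (2,0): code 0010 → (2.000,0.461)–(2.435,1.000)
cell (2,1): code 0011 → (2.435,1.000)–(2.628,2.000)
cell (2,2): code 0011 → (2.628,2.000)–(2.706,3.000)
cell (2,3): code 0011 → (2.706,3.000)–(2.671,4.000)
cell (2,4): code 0001 → (2.671,4.000)–(2.000,4.782)
total: 12 segments, chained into 1 closed loop(s), length Σ = 11.653500

segments=12 loops=1 length=11.653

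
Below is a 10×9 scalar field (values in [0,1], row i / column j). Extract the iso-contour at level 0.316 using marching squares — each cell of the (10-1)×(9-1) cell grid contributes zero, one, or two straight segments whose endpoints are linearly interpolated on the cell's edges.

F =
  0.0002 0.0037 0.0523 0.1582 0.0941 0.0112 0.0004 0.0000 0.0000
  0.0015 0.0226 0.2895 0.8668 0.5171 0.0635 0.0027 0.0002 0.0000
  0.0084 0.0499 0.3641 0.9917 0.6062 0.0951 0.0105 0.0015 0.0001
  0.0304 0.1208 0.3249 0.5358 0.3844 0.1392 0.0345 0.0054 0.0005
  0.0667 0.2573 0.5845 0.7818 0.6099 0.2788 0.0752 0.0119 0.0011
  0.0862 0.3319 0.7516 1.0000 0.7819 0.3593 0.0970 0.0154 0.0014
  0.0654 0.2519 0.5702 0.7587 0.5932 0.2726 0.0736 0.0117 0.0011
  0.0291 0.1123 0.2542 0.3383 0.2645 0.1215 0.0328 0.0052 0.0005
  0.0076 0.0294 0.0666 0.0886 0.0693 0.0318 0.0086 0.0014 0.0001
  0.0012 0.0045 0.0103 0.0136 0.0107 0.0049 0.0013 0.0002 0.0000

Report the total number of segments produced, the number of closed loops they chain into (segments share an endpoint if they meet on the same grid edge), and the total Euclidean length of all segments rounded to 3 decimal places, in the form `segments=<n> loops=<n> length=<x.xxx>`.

cell (0,2): code 0100 → (0.223,3.000)–(1.000,2.046)
cell (0,3): code 1100 → (0.525,4.000)–(0.223,3.000)
cell (0,4): code 1000 → (1.000,4.443)–(0.525,4.000)
cell (1,1): code 0100 → (1.355,2.000)–(2.000,1.847)
cell (1,2): code 1110 → (1.000,2.046)–(1.355,2.000)
cell (1,4): code 1001 → (2.000,4.568)–(1.000,4.443)
cell (2,1): code 0110 → (2.000,1.847)–(3.000,1.956)
cell (2,4): code 1001 → (3.000,4.279)–(2.000,4.568)
cell (3,1): code 0110 → (3.000,1.956)–(4.000,1.179)
cell (3,4): code 1001 → (4.000,4.888)–(3.000,4.279)
cell (4,0): code 0100 → (4.787,1.000)–(5.000,0.935)
cell (4,1): code 1110 → (4.000,1.179)–(4.787,1.000)
cell (4,4): code 1101 → (4.462,5.000)–(4.000,4.888)
cell (4,5): code 1000 → (5.000,5.165)–(4.462,5.000)
cell (5,0): code 0010 → (5.000,0.935)–(5.199,1.000)
cell (5,1): code 0111 → (5.199,1.000)–(6.000,1.201)
cell (5,4): code 1011 → (6.000,4.865)–(5.499,5.000)
cell (5,5): code 0001 → (5.499,5.000)–(5.000,5.165)
cell (6,1): code 0010 → (6.000,1.201)–(6.804,2.000)
cell (6,2): code 0111 → (6.804,2.000)–(7.000,2.735)
cell (6,3): code 1011 → (7.000,3.302)–(6.843,4.000)
cell (6,4): code 0001 → (6.843,4.000)–(6.000,4.865)
cell (7,2): code 0010 → (7.000,2.735)–(7.089,3.000)
cell (7,3): code 0001 → (7.089,3.000)–(7.000,3.302)
total: 24 segments, chained into 1 closed loop(s), length Σ = 17.997405

segments=24 loops=1 length=17.997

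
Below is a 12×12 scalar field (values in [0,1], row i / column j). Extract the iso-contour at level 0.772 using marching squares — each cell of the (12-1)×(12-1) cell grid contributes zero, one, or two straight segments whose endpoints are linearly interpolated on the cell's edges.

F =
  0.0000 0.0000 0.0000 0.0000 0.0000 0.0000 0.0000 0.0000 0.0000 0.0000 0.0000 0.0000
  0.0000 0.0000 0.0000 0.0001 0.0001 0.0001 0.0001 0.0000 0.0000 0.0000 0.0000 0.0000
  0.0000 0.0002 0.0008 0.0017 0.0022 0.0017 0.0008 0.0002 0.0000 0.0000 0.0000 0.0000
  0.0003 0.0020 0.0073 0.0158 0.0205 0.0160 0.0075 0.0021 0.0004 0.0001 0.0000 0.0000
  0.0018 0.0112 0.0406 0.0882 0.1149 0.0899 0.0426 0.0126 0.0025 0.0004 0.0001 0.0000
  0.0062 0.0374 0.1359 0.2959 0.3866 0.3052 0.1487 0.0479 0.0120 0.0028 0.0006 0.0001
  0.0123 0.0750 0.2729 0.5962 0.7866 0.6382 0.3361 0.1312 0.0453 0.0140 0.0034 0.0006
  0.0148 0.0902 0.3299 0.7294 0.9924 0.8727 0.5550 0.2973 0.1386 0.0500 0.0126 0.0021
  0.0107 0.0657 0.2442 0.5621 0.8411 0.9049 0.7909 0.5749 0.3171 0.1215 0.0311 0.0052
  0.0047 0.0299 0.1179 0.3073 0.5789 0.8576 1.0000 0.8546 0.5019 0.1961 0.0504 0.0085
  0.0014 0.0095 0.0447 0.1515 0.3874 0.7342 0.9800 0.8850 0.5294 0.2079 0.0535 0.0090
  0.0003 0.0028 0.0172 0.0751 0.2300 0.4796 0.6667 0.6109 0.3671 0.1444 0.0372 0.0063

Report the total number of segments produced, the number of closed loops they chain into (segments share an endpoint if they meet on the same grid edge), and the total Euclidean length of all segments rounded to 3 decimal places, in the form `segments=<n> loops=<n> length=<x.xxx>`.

cell (5,3): code 0100 → (5.963,4.000)–(6.000,3.923)
cell (5,4): code 1000 → (6.000,4.098)–(5.963,4.000)
cell (6,3): code 0110 → (6.000,3.923)–(7.000,3.162)
cell (6,4): code 1101 → (6.571,5.000)–(6.000,4.098)
cell (6,5): code 1000 → (7.000,5.317)–(6.571,5.000)
cell (7,3): code 0110 → (7.000,3.162)–(8.000,3.752)
cell (7,5): code 1101 → (7.920,6.000)–(7.000,5.317)
cell (7,6): code 1000 → (8.000,6.088)–(7.920,6.000)
cell (8,3): code 0010 → (8.000,3.752)–(8.264,4.000)
cell (8,4): code 0111 → (8.264,4.000)–(9.000,4.693)
cell (8,6): code 1101 → (8.705,7.000)–(8.000,6.088)
cell (8,7): code 1000 → (9.000,7.234)–(8.705,7.000)
cell (9,4): code 0010 → (9.000,4.693)–(9.694,5.000)
cell (9,5): code 0111 → (9.694,5.000)–(10.000,5.154)
cell (9,7): code 1001 → (10.000,7.318)–(9.000,7.234)
cell (10,5): code 0010 → (10.000,5.154)–(10.664,6.000)
cell (10,6): code 0011 → (10.664,6.000)–(10.412,7.000)
cell (10,7): code 0001 → (10.412,7.000)–(10.000,7.318)
total: 18 segments, chained into 1 closed loop(s), length Σ = 13.107831

segments=18 loops=1 length=13.108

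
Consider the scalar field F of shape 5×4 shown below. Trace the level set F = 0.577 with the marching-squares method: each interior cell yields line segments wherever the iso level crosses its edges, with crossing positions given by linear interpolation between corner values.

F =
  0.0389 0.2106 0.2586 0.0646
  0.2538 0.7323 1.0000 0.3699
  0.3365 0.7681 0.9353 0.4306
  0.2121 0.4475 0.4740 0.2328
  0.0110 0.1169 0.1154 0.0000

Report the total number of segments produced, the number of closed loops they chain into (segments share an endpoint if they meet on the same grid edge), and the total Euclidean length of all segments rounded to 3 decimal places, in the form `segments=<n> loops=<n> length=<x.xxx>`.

cell (0,0): code 0100 → (0.702,1.000)–(1.000,0.675)
cell (0,1): code 1100 → (0.429,2.000)–(0.702,1.000)
cell (0,2): code 1000 → (1.000,2.671)–(0.429,2.000)
cell (1,0): code 0110 → (1.000,0.675)–(2.000,0.557)
cell (1,2): code 1001 → (2.000,2.710)–(1.000,2.671)
cell (2,0): code 0010 → (2.000,0.557)–(2.596,1.000)
cell (2,1): code 0011 → (2.596,1.000)–(2.777,2.000)
cell (2,2): code 0001 → (2.777,2.000)–(2.000,2.710)
total: 8 segments, chained into 1 closed loop(s), length Σ = 7.176671

segments=8 loops=1 length=7.177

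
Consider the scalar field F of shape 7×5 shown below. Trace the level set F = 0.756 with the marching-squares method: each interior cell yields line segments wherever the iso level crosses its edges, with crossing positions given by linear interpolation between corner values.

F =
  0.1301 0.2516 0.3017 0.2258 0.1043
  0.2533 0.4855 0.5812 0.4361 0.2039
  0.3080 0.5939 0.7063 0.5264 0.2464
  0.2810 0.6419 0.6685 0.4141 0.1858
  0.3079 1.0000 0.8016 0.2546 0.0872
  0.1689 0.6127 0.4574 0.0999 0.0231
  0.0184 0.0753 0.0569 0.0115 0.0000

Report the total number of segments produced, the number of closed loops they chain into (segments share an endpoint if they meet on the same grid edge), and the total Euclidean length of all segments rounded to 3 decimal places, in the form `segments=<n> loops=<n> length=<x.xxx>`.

cell (3,0): code 0100 → (3.319,1.000)–(4.000,0.647)
cell (3,1): code 1100 → (3.657,2.000)–(3.319,1.000)
cell (3,2): code 1000 → (4.000,2.083)–(3.657,2.000)
cell (4,0): code 0010 → (4.000,0.647)–(4.630,1.000)
cell (4,1): code 0011 → (4.630,1.000)–(4.132,2.000)
cell (4,2): code 0001 → (4.132,2.000)–(4.000,2.083)
total: 6 segments, chained into 1 closed loop(s), length Σ = 4.170993

segments=6 loops=1 length=4.171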